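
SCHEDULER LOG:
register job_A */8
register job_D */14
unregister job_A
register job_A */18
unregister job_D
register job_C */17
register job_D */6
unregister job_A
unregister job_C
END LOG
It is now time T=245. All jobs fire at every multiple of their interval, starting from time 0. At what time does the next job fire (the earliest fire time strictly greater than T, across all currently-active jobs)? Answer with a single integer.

Answer: 246

Derivation:
Op 1: register job_A */8 -> active={job_A:*/8}
Op 2: register job_D */14 -> active={job_A:*/8, job_D:*/14}
Op 3: unregister job_A -> active={job_D:*/14}
Op 4: register job_A */18 -> active={job_A:*/18, job_D:*/14}
Op 5: unregister job_D -> active={job_A:*/18}
Op 6: register job_C */17 -> active={job_A:*/18, job_C:*/17}
Op 7: register job_D */6 -> active={job_A:*/18, job_C:*/17, job_D:*/6}
Op 8: unregister job_A -> active={job_C:*/17, job_D:*/6}
Op 9: unregister job_C -> active={job_D:*/6}
  job_D: interval 6, next fire after T=245 is 246
Earliest fire time = 246 (job job_D)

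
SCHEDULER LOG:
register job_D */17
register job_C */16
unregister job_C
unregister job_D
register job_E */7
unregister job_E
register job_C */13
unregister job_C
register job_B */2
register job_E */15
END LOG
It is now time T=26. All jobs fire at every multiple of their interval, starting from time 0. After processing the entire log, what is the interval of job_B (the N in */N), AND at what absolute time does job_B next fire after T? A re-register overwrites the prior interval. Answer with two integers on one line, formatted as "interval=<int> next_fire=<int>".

Op 1: register job_D */17 -> active={job_D:*/17}
Op 2: register job_C */16 -> active={job_C:*/16, job_D:*/17}
Op 3: unregister job_C -> active={job_D:*/17}
Op 4: unregister job_D -> active={}
Op 5: register job_E */7 -> active={job_E:*/7}
Op 6: unregister job_E -> active={}
Op 7: register job_C */13 -> active={job_C:*/13}
Op 8: unregister job_C -> active={}
Op 9: register job_B */2 -> active={job_B:*/2}
Op 10: register job_E */15 -> active={job_B:*/2, job_E:*/15}
Final interval of job_B = 2
Next fire of job_B after T=26: (26//2+1)*2 = 28

Answer: interval=2 next_fire=28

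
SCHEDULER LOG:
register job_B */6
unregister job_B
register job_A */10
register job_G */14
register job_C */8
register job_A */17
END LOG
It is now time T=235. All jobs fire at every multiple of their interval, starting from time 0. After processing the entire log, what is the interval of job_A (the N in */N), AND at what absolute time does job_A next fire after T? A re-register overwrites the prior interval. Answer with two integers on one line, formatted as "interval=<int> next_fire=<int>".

Answer: interval=17 next_fire=238

Derivation:
Op 1: register job_B */6 -> active={job_B:*/6}
Op 2: unregister job_B -> active={}
Op 3: register job_A */10 -> active={job_A:*/10}
Op 4: register job_G */14 -> active={job_A:*/10, job_G:*/14}
Op 5: register job_C */8 -> active={job_A:*/10, job_C:*/8, job_G:*/14}
Op 6: register job_A */17 -> active={job_A:*/17, job_C:*/8, job_G:*/14}
Final interval of job_A = 17
Next fire of job_A after T=235: (235//17+1)*17 = 238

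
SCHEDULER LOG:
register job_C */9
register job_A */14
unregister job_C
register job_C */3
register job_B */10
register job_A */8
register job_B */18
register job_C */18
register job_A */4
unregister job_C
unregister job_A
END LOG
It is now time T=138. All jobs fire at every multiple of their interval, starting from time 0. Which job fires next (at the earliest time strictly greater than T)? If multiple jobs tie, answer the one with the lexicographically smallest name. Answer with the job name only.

Op 1: register job_C */9 -> active={job_C:*/9}
Op 2: register job_A */14 -> active={job_A:*/14, job_C:*/9}
Op 3: unregister job_C -> active={job_A:*/14}
Op 4: register job_C */3 -> active={job_A:*/14, job_C:*/3}
Op 5: register job_B */10 -> active={job_A:*/14, job_B:*/10, job_C:*/3}
Op 6: register job_A */8 -> active={job_A:*/8, job_B:*/10, job_C:*/3}
Op 7: register job_B */18 -> active={job_A:*/8, job_B:*/18, job_C:*/3}
Op 8: register job_C */18 -> active={job_A:*/8, job_B:*/18, job_C:*/18}
Op 9: register job_A */4 -> active={job_A:*/4, job_B:*/18, job_C:*/18}
Op 10: unregister job_C -> active={job_A:*/4, job_B:*/18}
Op 11: unregister job_A -> active={job_B:*/18}
  job_B: interval 18, next fire after T=138 is 144
Earliest = 144, winner (lex tiebreak) = job_B

Answer: job_B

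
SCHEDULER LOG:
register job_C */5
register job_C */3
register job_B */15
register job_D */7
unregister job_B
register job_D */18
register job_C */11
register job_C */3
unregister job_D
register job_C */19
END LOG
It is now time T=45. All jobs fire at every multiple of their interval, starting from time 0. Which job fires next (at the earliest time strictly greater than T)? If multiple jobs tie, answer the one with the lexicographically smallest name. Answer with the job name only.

Op 1: register job_C */5 -> active={job_C:*/5}
Op 2: register job_C */3 -> active={job_C:*/3}
Op 3: register job_B */15 -> active={job_B:*/15, job_C:*/3}
Op 4: register job_D */7 -> active={job_B:*/15, job_C:*/3, job_D:*/7}
Op 5: unregister job_B -> active={job_C:*/3, job_D:*/7}
Op 6: register job_D */18 -> active={job_C:*/3, job_D:*/18}
Op 7: register job_C */11 -> active={job_C:*/11, job_D:*/18}
Op 8: register job_C */3 -> active={job_C:*/3, job_D:*/18}
Op 9: unregister job_D -> active={job_C:*/3}
Op 10: register job_C */19 -> active={job_C:*/19}
  job_C: interval 19, next fire after T=45 is 57
Earliest = 57, winner (lex tiebreak) = job_C

Answer: job_C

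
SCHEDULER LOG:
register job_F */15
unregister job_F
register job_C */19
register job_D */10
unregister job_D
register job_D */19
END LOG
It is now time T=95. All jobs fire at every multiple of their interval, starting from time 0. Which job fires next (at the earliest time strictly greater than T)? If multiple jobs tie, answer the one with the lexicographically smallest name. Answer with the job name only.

Op 1: register job_F */15 -> active={job_F:*/15}
Op 2: unregister job_F -> active={}
Op 3: register job_C */19 -> active={job_C:*/19}
Op 4: register job_D */10 -> active={job_C:*/19, job_D:*/10}
Op 5: unregister job_D -> active={job_C:*/19}
Op 6: register job_D */19 -> active={job_C:*/19, job_D:*/19}
  job_C: interval 19, next fire after T=95 is 114
  job_D: interval 19, next fire after T=95 is 114
Earliest = 114, winner (lex tiebreak) = job_C

Answer: job_C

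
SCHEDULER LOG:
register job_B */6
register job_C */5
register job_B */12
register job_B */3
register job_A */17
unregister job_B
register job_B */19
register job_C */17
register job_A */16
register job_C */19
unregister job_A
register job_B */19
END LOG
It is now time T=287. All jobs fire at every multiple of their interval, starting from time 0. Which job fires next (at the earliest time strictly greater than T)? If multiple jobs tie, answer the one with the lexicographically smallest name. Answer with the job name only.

Op 1: register job_B */6 -> active={job_B:*/6}
Op 2: register job_C */5 -> active={job_B:*/6, job_C:*/5}
Op 3: register job_B */12 -> active={job_B:*/12, job_C:*/5}
Op 4: register job_B */3 -> active={job_B:*/3, job_C:*/5}
Op 5: register job_A */17 -> active={job_A:*/17, job_B:*/3, job_C:*/5}
Op 6: unregister job_B -> active={job_A:*/17, job_C:*/5}
Op 7: register job_B */19 -> active={job_A:*/17, job_B:*/19, job_C:*/5}
Op 8: register job_C */17 -> active={job_A:*/17, job_B:*/19, job_C:*/17}
Op 9: register job_A */16 -> active={job_A:*/16, job_B:*/19, job_C:*/17}
Op 10: register job_C */19 -> active={job_A:*/16, job_B:*/19, job_C:*/19}
Op 11: unregister job_A -> active={job_B:*/19, job_C:*/19}
Op 12: register job_B */19 -> active={job_B:*/19, job_C:*/19}
  job_B: interval 19, next fire after T=287 is 304
  job_C: interval 19, next fire after T=287 is 304
Earliest = 304, winner (lex tiebreak) = job_B

Answer: job_B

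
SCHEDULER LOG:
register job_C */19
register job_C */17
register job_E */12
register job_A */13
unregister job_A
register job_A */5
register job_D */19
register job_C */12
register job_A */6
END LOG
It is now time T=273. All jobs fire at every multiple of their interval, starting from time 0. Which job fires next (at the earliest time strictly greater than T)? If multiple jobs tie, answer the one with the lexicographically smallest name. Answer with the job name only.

Answer: job_A

Derivation:
Op 1: register job_C */19 -> active={job_C:*/19}
Op 2: register job_C */17 -> active={job_C:*/17}
Op 3: register job_E */12 -> active={job_C:*/17, job_E:*/12}
Op 4: register job_A */13 -> active={job_A:*/13, job_C:*/17, job_E:*/12}
Op 5: unregister job_A -> active={job_C:*/17, job_E:*/12}
Op 6: register job_A */5 -> active={job_A:*/5, job_C:*/17, job_E:*/12}
Op 7: register job_D */19 -> active={job_A:*/5, job_C:*/17, job_D:*/19, job_E:*/12}
Op 8: register job_C */12 -> active={job_A:*/5, job_C:*/12, job_D:*/19, job_E:*/12}
Op 9: register job_A */6 -> active={job_A:*/6, job_C:*/12, job_D:*/19, job_E:*/12}
  job_A: interval 6, next fire after T=273 is 276
  job_C: interval 12, next fire after T=273 is 276
  job_D: interval 19, next fire after T=273 is 285
  job_E: interval 12, next fire after T=273 is 276
Earliest = 276, winner (lex tiebreak) = job_A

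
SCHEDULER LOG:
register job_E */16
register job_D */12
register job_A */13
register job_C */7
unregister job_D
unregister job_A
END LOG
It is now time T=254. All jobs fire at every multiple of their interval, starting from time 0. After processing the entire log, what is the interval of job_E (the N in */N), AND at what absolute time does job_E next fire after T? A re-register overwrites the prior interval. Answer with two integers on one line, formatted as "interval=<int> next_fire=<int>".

Op 1: register job_E */16 -> active={job_E:*/16}
Op 2: register job_D */12 -> active={job_D:*/12, job_E:*/16}
Op 3: register job_A */13 -> active={job_A:*/13, job_D:*/12, job_E:*/16}
Op 4: register job_C */7 -> active={job_A:*/13, job_C:*/7, job_D:*/12, job_E:*/16}
Op 5: unregister job_D -> active={job_A:*/13, job_C:*/7, job_E:*/16}
Op 6: unregister job_A -> active={job_C:*/7, job_E:*/16}
Final interval of job_E = 16
Next fire of job_E after T=254: (254//16+1)*16 = 256

Answer: interval=16 next_fire=256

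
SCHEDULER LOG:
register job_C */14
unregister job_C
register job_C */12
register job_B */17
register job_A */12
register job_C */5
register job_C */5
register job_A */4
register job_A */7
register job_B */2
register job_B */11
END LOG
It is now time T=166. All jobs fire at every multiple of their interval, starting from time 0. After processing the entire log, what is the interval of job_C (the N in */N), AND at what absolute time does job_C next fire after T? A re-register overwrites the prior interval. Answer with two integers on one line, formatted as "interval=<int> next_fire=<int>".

Answer: interval=5 next_fire=170

Derivation:
Op 1: register job_C */14 -> active={job_C:*/14}
Op 2: unregister job_C -> active={}
Op 3: register job_C */12 -> active={job_C:*/12}
Op 4: register job_B */17 -> active={job_B:*/17, job_C:*/12}
Op 5: register job_A */12 -> active={job_A:*/12, job_B:*/17, job_C:*/12}
Op 6: register job_C */5 -> active={job_A:*/12, job_B:*/17, job_C:*/5}
Op 7: register job_C */5 -> active={job_A:*/12, job_B:*/17, job_C:*/5}
Op 8: register job_A */4 -> active={job_A:*/4, job_B:*/17, job_C:*/5}
Op 9: register job_A */7 -> active={job_A:*/7, job_B:*/17, job_C:*/5}
Op 10: register job_B */2 -> active={job_A:*/7, job_B:*/2, job_C:*/5}
Op 11: register job_B */11 -> active={job_A:*/7, job_B:*/11, job_C:*/5}
Final interval of job_C = 5
Next fire of job_C after T=166: (166//5+1)*5 = 170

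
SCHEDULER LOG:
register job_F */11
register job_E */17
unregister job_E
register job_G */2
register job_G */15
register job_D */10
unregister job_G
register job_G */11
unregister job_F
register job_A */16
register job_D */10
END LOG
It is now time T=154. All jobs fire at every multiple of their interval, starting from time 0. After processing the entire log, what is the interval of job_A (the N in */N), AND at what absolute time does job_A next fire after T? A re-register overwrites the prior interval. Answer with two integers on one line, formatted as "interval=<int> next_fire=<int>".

Answer: interval=16 next_fire=160

Derivation:
Op 1: register job_F */11 -> active={job_F:*/11}
Op 2: register job_E */17 -> active={job_E:*/17, job_F:*/11}
Op 3: unregister job_E -> active={job_F:*/11}
Op 4: register job_G */2 -> active={job_F:*/11, job_G:*/2}
Op 5: register job_G */15 -> active={job_F:*/11, job_G:*/15}
Op 6: register job_D */10 -> active={job_D:*/10, job_F:*/11, job_G:*/15}
Op 7: unregister job_G -> active={job_D:*/10, job_F:*/11}
Op 8: register job_G */11 -> active={job_D:*/10, job_F:*/11, job_G:*/11}
Op 9: unregister job_F -> active={job_D:*/10, job_G:*/11}
Op 10: register job_A */16 -> active={job_A:*/16, job_D:*/10, job_G:*/11}
Op 11: register job_D */10 -> active={job_A:*/16, job_D:*/10, job_G:*/11}
Final interval of job_A = 16
Next fire of job_A after T=154: (154//16+1)*16 = 160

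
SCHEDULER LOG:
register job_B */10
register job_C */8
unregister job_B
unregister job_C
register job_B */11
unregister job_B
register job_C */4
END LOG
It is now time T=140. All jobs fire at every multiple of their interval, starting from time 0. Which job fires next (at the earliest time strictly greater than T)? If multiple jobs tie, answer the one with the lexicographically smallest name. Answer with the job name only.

Op 1: register job_B */10 -> active={job_B:*/10}
Op 2: register job_C */8 -> active={job_B:*/10, job_C:*/8}
Op 3: unregister job_B -> active={job_C:*/8}
Op 4: unregister job_C -> active={}
Op 5: register job_B */11 -> active={job_B:*/11}
Op 6: unregister job_B -> active={}
Op 7: register job_C */4 -> active={job_C:*/4}
  job_C: interval 4, next fire after T=140 is 144
Earliest = 144, winner (lex tiebreak) = job_C

Answer: job_C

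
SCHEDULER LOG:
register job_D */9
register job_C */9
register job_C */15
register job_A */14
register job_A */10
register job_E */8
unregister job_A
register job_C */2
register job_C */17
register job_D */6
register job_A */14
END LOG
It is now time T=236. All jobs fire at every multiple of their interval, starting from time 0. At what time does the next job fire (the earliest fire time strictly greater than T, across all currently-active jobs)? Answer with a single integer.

Answer: 238

Derivation:
Op 1: register job_D */9 -> active={job_D:*/9}
Op 2: register job_C */9 -> active={job_C:*/9, job_D:*/9}
Op 3: register job_C */15 -> active={job_C:*/15, job_D:*/9}
Op 4: register job_A */14 -> active={job_A:*/14, job_C:*/15, job_D:*/9}
Op 5: register job_A */10 -> active={job_A:*/10, job_C:*/15, job_D:*/9}
Op 6: register job_E */8 -> active={job_A:*/10, job_C:*/15, job_D:*/9, job_E:*/8}
Op 7: unregister job_A -> active={job_C:*/15, job_D:*/9, job_E:*/8}
Op 8: register job_C */2 -> active={job_C:*/2, job_D:*/9, job_E:*/8}
Op 9: register job_C */17 -> active={job_C:*/17, job_D:*/9, job_E:*/8}
Op 10: register job_D */6 -> active={job_C:*/17, job_D:*/6, job_E:*/8}
Op 11: register job_A */14 -> active={job_A:*/14, job_C:*/17, job_D:*/6, job_E:*/8}
  job_A: interval 14, next fire after T=236 is 238
  job_C: interval 17, next fire after T=236 is 238
  job_D: interval 6, next fire after T=236 is 240
  job_E: interval 8, next fire after T=236 is 240
Earliest fire time = 238 (job job_A)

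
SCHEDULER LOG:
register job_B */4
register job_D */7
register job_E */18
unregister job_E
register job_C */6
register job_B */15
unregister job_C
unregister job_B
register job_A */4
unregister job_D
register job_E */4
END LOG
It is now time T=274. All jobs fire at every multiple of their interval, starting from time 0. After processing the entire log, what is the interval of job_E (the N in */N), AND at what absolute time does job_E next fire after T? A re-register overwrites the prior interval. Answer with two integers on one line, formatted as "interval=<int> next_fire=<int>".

Op 1: register job_B */4 -> active={job_B:*/4}
Op 2: register job_D */7 -> active={job_B:*/4, job_D:*/7}
Op 3: register job_E */18 -> active={job_B:*/4, job_D:*/7, job_E:*/18}
Op 4: unregister job_E -> active={job_B:*/4, job_D:*/7}
Op 5: register job_C */6 -> active={job_B:*/4, job_C:*/6, job_D:*/7}
Op 6: register job_B */15 -> active={job_B:*/15, job_C:*/6, job_D:*/7}
Op 7: unregister job_C -> active={job_B:*/15, job_D:*/7}
Op 8: unregister job_B -> active={job_D:*/7}
Op 9: register job_A */4 -> active={job_A:*/4, job_D:*/7}
Op 10: unregister job_D -> active={job_A:*/4}
Op 11: register job_E */4 -> active={job_A:*/4, job_E:*/4}
Final interval of job_E = 4
Next fire of job_E after T=274: (274//4+1)*4 = 276

Answer: interval=4 next_fire=276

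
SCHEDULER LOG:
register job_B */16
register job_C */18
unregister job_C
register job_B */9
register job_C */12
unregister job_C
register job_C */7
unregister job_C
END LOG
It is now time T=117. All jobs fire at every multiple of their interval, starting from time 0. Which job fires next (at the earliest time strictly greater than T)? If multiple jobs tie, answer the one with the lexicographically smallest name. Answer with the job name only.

Answer: job_B

Derivation:
Op 1: register job_B */16 -> active={job_B:*/16}
Op 2: register job_C */18 -> active={job_B:*/16, job_C:*/18}
Op 3: unregister job_C -> active={job_B:*/16}
Op 4: register job_B */9 -> active={job_B:*/9}
Op 5: register job_C */12 -> active={job_B:*/9, job_C:*/12}
Op 6: unregister job_C -> active={job_B:*/9}
Op 7: register job_C */7 -> active={job_B:*/9, job_C:*/7}
Op 8: unregister job_C -> active={job_B:*/9}
  job_B: interval 9, next fire after T=117 is 126
Earliest = 126, winner (lex tiebreak) = job_B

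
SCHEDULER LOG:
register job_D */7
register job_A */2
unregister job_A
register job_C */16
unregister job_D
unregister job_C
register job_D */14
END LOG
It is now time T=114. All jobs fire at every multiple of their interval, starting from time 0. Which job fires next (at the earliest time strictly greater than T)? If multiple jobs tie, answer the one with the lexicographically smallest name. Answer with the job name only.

Answer: job_D

Derivation:
Op 1: register job_D */7 -> active={job_D:*/7}
Op 2: register job_A */2 -> active={job_A:*/2, job_D:*/7}
Op 3: unregister job_A -> active={job_D:*/7}
Op 4: register job_C */16 -> active={job_C:*/16, job_D:*/7}
Op 5: unregister job_D -> active={job_C:*/16}
Op 6: unregister job_C -> active={}
Op 7: register job_D */14 -> active={job_D:*/14}
  job_D: interval 14, next fire after T=114 is 126
Earliest = 126, winner (lex tiebreak) = job_D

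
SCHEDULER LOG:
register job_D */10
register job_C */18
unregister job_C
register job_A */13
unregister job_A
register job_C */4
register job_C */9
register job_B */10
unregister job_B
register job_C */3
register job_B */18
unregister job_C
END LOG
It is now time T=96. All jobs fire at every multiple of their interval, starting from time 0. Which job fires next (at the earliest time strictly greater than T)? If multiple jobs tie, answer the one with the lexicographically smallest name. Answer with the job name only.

Answer: job_D

Derivation:
Op 1: register job_D */10 -> active={job_D:*/10}
Op 2: register job_C */18 -> active={job_C:*/18, job_D:*/10}
Op 3: unregister job_C -> active={job_D:*/10}
Op 4: register job_A */13 -> active={job_A:*/13, job_D:*/10}
Op 5: unregister job_A -> active={job_D:*/10}
Op 6: register job_C */4 -> active={job_C:*/4, job_D:*/10}
Op 7: register job_C */9 -> active={job_C:*/9, job_D:*/10}
Op 8: register job_B */10 -> active={job_B:*/10, job_C:*/9, job_D:*/10}
Op 9: unregister job_B -> active={job_C:*/9, job_D:*/10}
Op 10: register job_C */3 -> active={job_C:*/3, job_D:*/10}
Op 11: register job_B */18 -> active={job_B:*/18, job_C:*/3, job_D:*/10}
Op 12: unregister job_C -> active={job_B:*/18, job_D:*/10}
  job_B: interval 18, next fire after T=96 is 108
  job_D: interval 10, next fire after T=96 is 100
Earliest = 100, winner (lex tiebreak) = job_D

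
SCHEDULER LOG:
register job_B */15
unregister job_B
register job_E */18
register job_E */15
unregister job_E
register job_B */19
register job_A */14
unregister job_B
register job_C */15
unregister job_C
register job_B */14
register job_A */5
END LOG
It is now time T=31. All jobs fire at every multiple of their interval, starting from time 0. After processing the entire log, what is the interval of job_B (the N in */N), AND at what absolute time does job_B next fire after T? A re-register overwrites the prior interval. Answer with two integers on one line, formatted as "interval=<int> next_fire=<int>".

Answer: interval=14 next_fire=42

Derivation:
Op 1: register job_B */15 -> active={job_B:*/15}
Op 2: unregister job_B -> active={}
Op 3: register job_E */18 -> active={job_E:*/18}
Op 4: register job_E */15 -> active={job_E:*/15}
Op 5: unregister job_E -> active={}
Op 6: register job_B */19 -> active={job_B:*/19}
Op 7: register job_A */14 -> active={job_A:*/14, job_B:*/19}
Op 8: unregister job_B -> active={job_A:*/14}
Op 9: register job_C */15 -> active={job_A:*/14, job_C:*/15}
Op 10: unregister job_C -> active={job_A:*/14}
Op 11: register job_B */14 -> active={job_A:*/14, job_B:*/14}
Op 12: register job_A */5 -> active={job_A:*/5, job_B:*/14}
Final interval of job_B = 14
Next fire of job_B after T=31: (31//14+1)*14 = 42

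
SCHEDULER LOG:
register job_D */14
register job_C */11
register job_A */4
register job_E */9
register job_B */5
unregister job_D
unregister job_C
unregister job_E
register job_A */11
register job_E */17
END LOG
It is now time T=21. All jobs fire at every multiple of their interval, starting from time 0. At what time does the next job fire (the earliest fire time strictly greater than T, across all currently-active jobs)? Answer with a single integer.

Answer: 22

Derivation:
Op 1: register job_D */14 -> active={job_D:*/14}
Op 2: register job_C */11 -> active={job_C:*/11, job_D:*/14}
Op 3: register job_A */4 -> active={job_A:*/4, job_C:*/11, job_D:*/14}
Op 4: register job_E */9 -> active={job_A:*/4, job_C:*/11, job_D:*/14, job_E:*/9}
Op 5: register job_B */5 -> active={job_A:*/4, job_B:*/5, job_C:*/11, job_D:*/14, job_E:*/9}
Op 6: unregister job_D -> active={job_A:*/4, job_B:*/5, job_C:*/11, job_E:*/9}
Op 7: unregister job_C -> active={job_A:*/4, job_B:*/5, job_E:*/9}
Op 8: unregister job_E -> active={job_A:*/4, job_B:*/5}
Op 9: register job_A */11 -> active={job_A:*/11, job_B:*/5}
Op 10: register job_E */17 -> active={job_A:*/11, job_B:*/5, job_E:*/17}
  job_A: interval 11, next fire after T=21 is 22
  job_B: interval 5, next fire after T=21 is 25
  job_E: interval 17, next fire after T=21 is 34
Earliest fire time = 22 (job job_A)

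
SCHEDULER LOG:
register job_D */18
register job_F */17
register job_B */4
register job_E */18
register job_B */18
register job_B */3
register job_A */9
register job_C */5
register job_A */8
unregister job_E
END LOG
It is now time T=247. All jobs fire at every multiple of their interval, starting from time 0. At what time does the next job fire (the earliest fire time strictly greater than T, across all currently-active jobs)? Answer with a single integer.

Op 1: register job_D */18 -> active={job_D:*/18}
Op 2: register job_F */17 -> active={job_D:*/18, job_F:*/17}
Op 3: register job_B */4 -> active={job_B:*/4, job_D:*/18, job_F:*/17}
Op 4: register job_E */18 -> active={job_B:*/4, job_D:*/18, job_E:*/18, job_F:*/17}
Op 5: register job_B */18 -> active={job_B:*/18, job_D:*/18, job_E:*/18, job_F:*/17}
Op 6: register job_B */3 -> active={job_B:*/3, job_D:*/18, job_E:*/18, job_F:*/17}
Op 7: register job_A */9 -> active={job_A:*/9, job_B:*/3, job_D:*/18, job_E:*/18, job_F:*/17}
Op 8: register job_C */5 -> active={job_A:*/9, job_B:*/3, job_C:*/5, job_D:*/18, job_E:*/18, job_F:*/17}
Op 9: register job_A */8 -> active={job_A:*/8, job_B:*/3, job_C:*/5, job_D:*/18, job_E:*/18, job_F:*/17}
Op 10: unregister job_E -> active={job_A:*/8, job_B:*/3, job_C:*/5, job_D:*/18, job_F:*/17}
  job_A: interval 8, next fire after T=247 is 248
  job_B: interval 3, next fire after T=247 is 249
  job_C: interval 5, next fire after T=247 is 250
  job_D: interval 18, next fire after T=247 is 252
  job_F: interval 17, next fire after T=247 is 255
Earliest fire time = 248 (job job_A)

Answer: 248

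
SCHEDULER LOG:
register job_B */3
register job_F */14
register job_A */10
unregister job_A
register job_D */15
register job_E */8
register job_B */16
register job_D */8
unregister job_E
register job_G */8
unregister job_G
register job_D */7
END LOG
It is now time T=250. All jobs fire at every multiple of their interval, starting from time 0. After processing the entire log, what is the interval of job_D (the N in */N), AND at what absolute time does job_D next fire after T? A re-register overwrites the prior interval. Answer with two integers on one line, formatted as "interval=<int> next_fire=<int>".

Answer: interval=7 next_fire=252

Derivation:
Op 1: register job_B */3 -> active={job_B:*/3}
Op 2: register job_F */14 -> active={job_B:*/3, job_F:*/14}
Op 3: register job_A */10 -> active={job_A:*/10, job_B:*/3, job_F:*/14}
Op 4: unregister job_A -> active={job_B:*/3, job_F:*/14}
Op 5: register job_D */15 -> active={job_B:*/3, job_D:*/15, job_F:*/14}
Op 6: register job_E */8 -> active={job_B:*/3, job_D:*/15, job_E:*/8, job_F:*/14}
Op 7: register job_B */16 -> active={job_B:*/16, job_D:*/15, job_E:*/8, job_F:*/14}
Op 8: register job_D */8 -> active={job_B:*/16, job_D:*/8, job_E:*/8, job_F:*/14}
Op 9: unregister job_E -> active={job_B:*/16, job_D:*/8, job_F:*/14}
Op 10: register job_G */8 -> active={job_B:*/16, job_D:*/8, job_F:*/14, job_G:*/8}
Op 11: unregister job_G -> active={job_B:*/16, job_D:*/8, job_F:*/14}
Op 12: register job_D */7 -> active={job_B:*/16, job_D:*/7, job_F:*/14}
Final interval of job_D = 7
Next fire of job_D after T=250: (250//7+1)*7 = 252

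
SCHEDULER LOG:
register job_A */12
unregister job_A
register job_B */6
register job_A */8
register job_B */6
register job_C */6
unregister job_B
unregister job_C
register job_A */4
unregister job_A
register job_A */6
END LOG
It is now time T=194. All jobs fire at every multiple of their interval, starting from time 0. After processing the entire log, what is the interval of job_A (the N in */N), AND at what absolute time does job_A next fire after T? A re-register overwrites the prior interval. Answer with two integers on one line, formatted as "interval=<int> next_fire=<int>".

Op 1: register job_A */12 -> active={job_A:*/12}
Op 2: unregister job_A -> active={}
Op 3: register job_B */6 -> active={job_B:*/6}
Op 4: register job_A */8 -> active={job_A:*/8, job_B:*/6}
Op 5: register job_B */6 -> active={job_A:*/8, job_B:*/6}
Op 6: register job_C */6 -> active={job_A:*/8, job_B:*/6, job_C:*/6}
Op 7: unregister job_B -> active={job_A:*/8, job_C:*/6}
Op 8: unregister job_C -> active={job_A:*/8}
Op 9: register job_A */4 -> active={job_A:*/4}
Op 10: unregister job_A -> active={}
Op 11: register job_A */6 -> active={job_A:*/6}
Final interval of job_A = 6
Next fire of job_A after T=194: (194//6+1)*6 = 198

Answer: interval=6 next_fire=198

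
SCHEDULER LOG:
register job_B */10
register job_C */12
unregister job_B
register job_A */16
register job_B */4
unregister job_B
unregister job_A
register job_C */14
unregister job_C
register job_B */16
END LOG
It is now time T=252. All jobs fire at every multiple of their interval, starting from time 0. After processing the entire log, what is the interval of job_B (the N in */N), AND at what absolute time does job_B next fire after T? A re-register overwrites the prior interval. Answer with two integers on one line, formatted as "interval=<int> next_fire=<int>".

Answer: interval=16 next_fire=256

Derivation:
Op 1: register job_B */10 -> active={job_B:*/10}
Op 2: register job_C */12 -> active={job_B:*/10, job_C:*/12}
Op 3: unregister job_B -> active={job_C:*/12}
Op 4: register job_A */16 -> active={job_A:*/16, job_C:*/12}
Op 5: register job_B */4 -> active={job_A:*/16, job_B:*/4, job_C:*/12}
Op 6: unregister job_B -> active={job_A:*/16, job_C:*/12}
Op 7: unregister job_A -> active={job_C:*/12}
Op 8: register job_C */14 -> active={job_C:*/14}
Op 9: unregister job_C -> active={}
Op 10: register job_B */16 -> active={job_B:*/16}
Final interval of job_B = 16
Next fire of job_B after T=252: (252//16+1)*16 = 256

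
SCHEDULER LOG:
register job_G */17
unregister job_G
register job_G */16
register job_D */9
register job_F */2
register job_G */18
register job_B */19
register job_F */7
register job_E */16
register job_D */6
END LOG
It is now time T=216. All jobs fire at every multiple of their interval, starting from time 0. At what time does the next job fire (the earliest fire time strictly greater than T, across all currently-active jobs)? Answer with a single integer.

Op 1: register job_G */17 -> active={job_G:*/17}
Op 2: unregister job_G -> active={}
Op 3: register job_G */16 -> active={job_G:*/16}
Op 4: register job_D */9 -> active={job_D:*/9, job_G:*/16}
Op 5: register job_F */2 -> active={job_D:*/9, job_F:*/2, job_G:*/16}
Op 6: register job_G */18 -> active={job_D:*/9, job_F:*/2, job_G:*/18}
Op 7: register job_B */19 -> active={job_B:*/19, job_D:*/9, job_F:*/2, job_G:*/18}
Op 8: register job_F */7 -> active={job_B:*/19, job_D:*/9, job_F:*/7, job_G:*/18}
Op 9: register job_E */16 -> active={job_B:*/19, job_D:*/9, job_E:*/16, job_F:*/7, job_G:*/18}
Op 10: register job_D */6 -> active={job_B:*/19, job_D:*/6, job_E:*/16, job_F:*/7, job_G:*/18}
  job_B: interval 19, next fire after T=216 is 228
  job_D: interval 6, next fire after T=216 is 222
  job_E: interval 16, next fire after T=216 is 224
  job_F: interval 7, next fire after T=216 is 217
  job_G: interval 18, next fire after T=216 is 234
Earliest fire time = 217 (job job_F)

Answer: 217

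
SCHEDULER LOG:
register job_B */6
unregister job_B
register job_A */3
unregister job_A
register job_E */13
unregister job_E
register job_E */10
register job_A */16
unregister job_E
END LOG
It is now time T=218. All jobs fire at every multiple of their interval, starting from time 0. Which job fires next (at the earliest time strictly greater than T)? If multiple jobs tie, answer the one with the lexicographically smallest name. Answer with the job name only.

Answer: job_A

Derivation:
Op 1: register job_B */6 -> active={job_B:*/6}
Op 2: unregister job_B -> active={}
Op 3: register job_A */3 -> active={job_A:*/3}
Op 4: unregister job_A -> active={}
Op 5: register job_E */13 -> active={job_E:*/13}
Op 6: unregister job_E -> active={}
Op 7: register job_E */10 -> active={job_E:*/10}
Op 8: register job_A */16 -> active={job_A:*/16, job_E:*/10}
Op 9: unregister job_E -> active={job_A:*/16}
  job_A: interval 16, next fire after T=218 is 224
Earliest = 224, winner (lex tiebreak) = job_A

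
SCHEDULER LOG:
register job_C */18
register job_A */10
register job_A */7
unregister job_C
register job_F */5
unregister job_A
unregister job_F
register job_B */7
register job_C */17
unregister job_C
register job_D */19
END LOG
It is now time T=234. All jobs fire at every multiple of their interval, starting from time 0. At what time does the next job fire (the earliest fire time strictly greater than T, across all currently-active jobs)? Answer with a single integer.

Op 1: register job_C */18 -> active={job_C:*/18}
Op 2: register job_A */10 -> active={job_A:*/10, job_C:*/18}
Op 3: register job_A */7 -> active={job_A:*/7, job_C:*/18}
Op 4: unregister job_C -> active={job_A:*/7}
Op 5: register job_F */5 -> active={job_A:*/7, job_F:*/5}
Op 6: unregister job_A -> active={job_F:*/5}
Op 7: unregister job_F -> active={}
Op 8: register job_B */7 -> active={job_B:*/7}
Op 9: register job_C */17 -> active={job_B:*/7, job_C:*/17}
Op 10: unregister job_C -> active={job_B:*/7}
Op 11: register job_D */19 -> active={job_B:*/7, job_D:*/19}
  job_B: interval 7, next fire after T=234 is 238
  job_D: interval 19, next fire after T=234 is 247
Earliest fire time = 238 (job job_B)

Answer: 238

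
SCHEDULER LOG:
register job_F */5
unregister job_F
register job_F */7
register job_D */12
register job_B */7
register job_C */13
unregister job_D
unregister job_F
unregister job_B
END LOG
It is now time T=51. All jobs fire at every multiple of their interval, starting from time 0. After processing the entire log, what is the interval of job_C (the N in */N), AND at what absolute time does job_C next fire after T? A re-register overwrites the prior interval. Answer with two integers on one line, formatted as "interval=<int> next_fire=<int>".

Answer: interval=13 next_fire=52

Derivation:
Op 1: register job_F */5 -> active={job_F:*/5}
Op 2: unregister job_F -> active={}
Op 3: register job_F */7 -> active={job_F:*/7}
Op 4: register job_D */12 -> active={job_D:*/12, job_F:*/7}
Op 5: register job_B */7 -> active={job_B:*/7, job_D:*/12, job_F:*/7}
Op 6: register job_C */13 -> active={job_B:*/7, job_C:*/13, job_D:*/12, job_F:*/7}
Op 7: unregister job_D -> active={job_B:*/7, job_C:*/13, job_F:*/7}
Op 8: unregister job_F -> active={job_B:*/7, job_C:*/13}
Op 9: unregister job_B -> active={job_C:*/13}
Final interval of job_C = 13
Next fire of job_C after T=51: (51//13+1)*13 = 52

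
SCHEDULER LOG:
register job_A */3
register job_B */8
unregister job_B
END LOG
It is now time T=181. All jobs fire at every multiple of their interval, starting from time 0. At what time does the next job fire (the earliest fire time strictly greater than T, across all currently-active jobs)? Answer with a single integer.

Op 1: register job_A */3 -> active={job_A:*/3}
Op 2: register job_B */8 -> active={job_A:*/3, job_B:*/8}
Op 3: unregister job_B -> active={job_A:*/3}
  job_A: interval 3, next fire after T=181 is 183
Earliest fire time = 183 (job job_A)

Answer: 183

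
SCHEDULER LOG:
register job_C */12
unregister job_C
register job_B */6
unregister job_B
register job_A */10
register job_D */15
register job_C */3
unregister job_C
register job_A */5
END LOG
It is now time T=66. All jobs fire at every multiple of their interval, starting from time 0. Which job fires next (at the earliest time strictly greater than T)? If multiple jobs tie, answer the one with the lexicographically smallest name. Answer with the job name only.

Answer: job_A

Derivation:
Op 1: register job_C */12 -> active={job_C:*/12}
Op 2: unregister job_C -> active={}
Op 3: register job_B */6 -> active={job_B:*/6}
Op 4: unregister job_B -> active={}
Op 5: register job_A */10 -> active={job_A:*/10}
Op 6: register job_D */15 -> active={job_A:*/10, job_D:*/15}
Op 7: register job_C */3 -> active={job_A:*/10, job_C:*/3, job_D:*/15}
Op 8: unregister job_C -> active={job_A:*/10, job_D:*/15}
Op 9: register job_A */5 -> active={job_A:*/5, job_D:*/15}
  job_A: interval 5, next fire after T=66 is 70
  job_D: interval 15, next fire after T=66 is 75
Earliest = 70, winner (lex tiebreak) = job_A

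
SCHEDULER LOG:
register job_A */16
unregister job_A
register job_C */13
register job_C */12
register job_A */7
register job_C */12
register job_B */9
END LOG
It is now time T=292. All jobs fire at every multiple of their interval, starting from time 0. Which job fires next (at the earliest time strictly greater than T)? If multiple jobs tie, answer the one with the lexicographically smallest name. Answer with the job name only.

Answer: job_A

Derivation:
Op 1: register job_A */16 -> active={job_A:*/16}
Op 2: unregister job_A -> active={}
Op 3: register job_C */13 -> active={job_C:*/13}
Op 4: register job_C */12 -> active={job_C:*/12}
Op 5: register job_A */7 -> active={job_A:*/7, job_C:*/12}
Op 6: register job_C */12 -> active={job_A:*/7, job_C:*/12}
Op 7: register job_B */9 -> active={job_A:*/7, job_B:*/9, job_C:*/12}
  job_A: interval 7, next fire after T=292 is 294
  job_B: interval 9, next fire after T=292 is 297
  job_C: interval 12, next fire after T=292 is 300
Earliest = 294, winner (lex tiebreak) = job_A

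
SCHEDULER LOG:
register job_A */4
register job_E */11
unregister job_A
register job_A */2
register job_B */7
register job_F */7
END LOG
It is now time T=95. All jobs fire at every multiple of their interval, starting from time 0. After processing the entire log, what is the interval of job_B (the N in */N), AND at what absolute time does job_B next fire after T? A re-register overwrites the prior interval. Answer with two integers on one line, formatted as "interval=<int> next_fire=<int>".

Answer: interval=7 next_fire=98

Derivation:
Op 1: register job_A */4 -> active={job_A:*/4}
Op 2: register job_E */11 -> active={job_A:*/4, job_E:*/11}
Op 3: unregister job_A -> active={job_E:*/11}
Op 4: register job_A */2 -> active={job_A:*/2, job_E:*/11}
Op 5: register job_B */7 -> active={job_A:*/2, job_B:*/7, job_E:*/11}
Op 6: register job_F */7 -> active={job_A:*/2, job_B:*/7, job_E:*/11, job_F:*/7}
Final interval of job_B = 7
Next fire of job_B after T=95: (95//7+1)*7 = 98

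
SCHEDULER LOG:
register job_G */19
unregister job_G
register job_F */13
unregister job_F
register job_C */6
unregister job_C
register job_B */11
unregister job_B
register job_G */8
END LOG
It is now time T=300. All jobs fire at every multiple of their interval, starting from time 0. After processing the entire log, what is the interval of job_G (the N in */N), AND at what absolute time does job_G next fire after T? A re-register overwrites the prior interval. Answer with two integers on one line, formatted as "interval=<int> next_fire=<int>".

Op 1: register job_G */19 -> active={job_G:*/19}
Op 2: unregister job_G -> active={}
Op 3: register job_F */13 -> active={job_F:*/13}
Op 4: unregister job_F -> active={}
Op 5: register job_C */6 -> active={job_C:*/6}
Op 6: unregister job_C -> active={}
Op 7: register job_B */11 -> active={job_B:*/11}
Op 8: unregister job_B -> active={}
Op 9: register job_G */8 -> active={job_G:*/8}
Final interval of job_G = 8
Next fire of job_G after T=300: (300//8+1)*8 = 304

Answer: interval=8 next_fire=304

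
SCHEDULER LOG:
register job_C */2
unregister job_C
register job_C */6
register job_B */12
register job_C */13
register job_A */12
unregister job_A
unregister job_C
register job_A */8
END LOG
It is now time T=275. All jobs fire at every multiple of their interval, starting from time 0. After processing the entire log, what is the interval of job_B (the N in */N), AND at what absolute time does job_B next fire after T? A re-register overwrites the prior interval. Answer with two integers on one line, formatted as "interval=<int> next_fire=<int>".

Answer: interval=12 next_fire=276

Derivation:
Op 1: register job_C */2 -> active={job_C:*/2}
Op 2: unregister job_C -> active={}
Op 3: register job_C */6 -> active={job_C:*/6}
Op 4: register job_B */12 -> active={job_B:*/12, job_C:*/6}
Op 5: register job_C */13 -> active={job_B:*/12, job_C:*/13}
Op 6: register job_A */12 -> active={job_A:*/12, job_B:*/12, job_C:*/13}
Op 7: unregister job_A -> active={job_B:*/12, job_C:*/13}
Op 8: unregister job_C -> active={job_B:*/12}
Op 9: register job_A */8 -> active={job_A:*/8, job_B:*/12}
Final interval of job_B = 12
Next fire of job_B after T=275: (275//12+1)*12 = 276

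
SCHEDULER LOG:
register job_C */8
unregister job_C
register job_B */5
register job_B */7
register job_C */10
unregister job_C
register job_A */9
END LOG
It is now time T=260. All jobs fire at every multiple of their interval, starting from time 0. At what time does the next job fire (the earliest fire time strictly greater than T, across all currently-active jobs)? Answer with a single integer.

Op 1: register job_C */8 -> active={job_C:*/8}
Op 2: unregister job_C -> active={}
Op 3: register job_B */5 -> active={job_B:*/5}
Op 4: register job_B */7 -> active={job_B:*/7}
Op 5: register job_C */10 -> active={job_B:*/7, job_C:*/10}
Op 6: unregister job_C -> active={job_B:*/7}
Op 7: register job_A */9 -> active={job_A:*/9, job_B:*/7}
  job_A: interval 9, next fire after T=260 is 261
  job_B: interval 7, next fire after T=260 is 266
Earliest fire time = 261 (job job_A)

Answer: 261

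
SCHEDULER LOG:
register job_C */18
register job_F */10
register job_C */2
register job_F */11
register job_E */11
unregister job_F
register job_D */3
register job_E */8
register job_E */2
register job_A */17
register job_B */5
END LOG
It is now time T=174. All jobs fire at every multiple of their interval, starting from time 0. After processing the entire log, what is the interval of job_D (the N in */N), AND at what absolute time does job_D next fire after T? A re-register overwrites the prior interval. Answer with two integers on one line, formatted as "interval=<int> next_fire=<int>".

Answer: interval=3 next_fire=177

Derivation:
Op 1: register job_C */18 -> active={job_C:*/18}
Op 2: register job_F */10 -> active={job_C:*/18, job_F:*/10}
Op 3: register job_C */2 -> active={job_C:*/2, job_F:*/10}
Op 4: register job_F */11 -> active={job_C:*/2, job_F:*/11}
Op 5: register job_E */11 -> active={job_C:*/2, job_E:*/11, job_F:*/11}
Op 6: unregister job_F -> active={job_C:*/2, job_E:*/11}
Op 7: register job_D */3 -> active={job_C:*/2, job_D:*/3, job_E:*/11}
Op 8: register job_E */8 -> active={job_C:*/2, job_D:*/3, job_E:*/8}
Op 9: register job_E */2 -> active={job_C:*/2, job_D:*/3, job_E:*/2}
Op 10: register job_A */17 -> active={job_A:*/17, job_C:*/2, job_D:*/3, job_E:*/2}
Op 11: register job_B */5 -> active={job_A:*/17, job_B:*/5, job_C:*/2, job_D:*/3, job_E:*/2}
Final interval of job_D = 3
Next fire of job_D after T=174: (174//3+1)*3 = 177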